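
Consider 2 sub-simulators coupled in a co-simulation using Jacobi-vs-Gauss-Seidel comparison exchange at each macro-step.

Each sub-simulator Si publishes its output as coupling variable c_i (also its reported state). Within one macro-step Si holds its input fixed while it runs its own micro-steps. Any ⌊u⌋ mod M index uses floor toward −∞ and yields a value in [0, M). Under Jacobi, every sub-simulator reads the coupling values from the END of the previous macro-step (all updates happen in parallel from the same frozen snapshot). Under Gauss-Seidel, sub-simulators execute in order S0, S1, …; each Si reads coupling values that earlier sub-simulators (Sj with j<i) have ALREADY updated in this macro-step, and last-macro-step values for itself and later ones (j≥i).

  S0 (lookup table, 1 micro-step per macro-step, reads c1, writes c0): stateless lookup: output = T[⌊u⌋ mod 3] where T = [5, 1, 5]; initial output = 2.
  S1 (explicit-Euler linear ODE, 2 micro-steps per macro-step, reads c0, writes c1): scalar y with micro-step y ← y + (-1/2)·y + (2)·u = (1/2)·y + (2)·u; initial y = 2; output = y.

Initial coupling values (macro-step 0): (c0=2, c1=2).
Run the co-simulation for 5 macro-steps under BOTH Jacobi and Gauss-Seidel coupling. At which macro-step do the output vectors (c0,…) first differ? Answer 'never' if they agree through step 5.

first divergence at macro-step: 1

[Jacobi] macro 1: S0 reads c1=2 → after 1×micro: 5; S1 reads c0=2 → after 2×micro: 13/2 ⇒ (c0=5, c1=13/2)
[Jacobi] macro 2: S0 reads c1=13/2 → after 1×micro: 5; S1 reads c0=5 → after 2×micro: 133/8 ⇒ (c0=5, c1=133/8)
[Jacobi] macro 3: S0 reads c1=133/8 → after 1×micro: 1; S1 reads c0=5 → after 2×micro: 613/32 ⇒ (c0=1, c1=613/32)
[Jacobi] macro 4: S0 reads c1=613/32 → after 1×micro: 1; S1 reads c0=1 → after 2×micro: 997/128 ⇒ (c0=1, c1=997/128)
[Jacobi] macro 5: S0 reads c1=997/128 → after 1×micro: 1; S1 reads c0=1 → after 2×micro: 2533/512 ⇒ (c0=1, c1=2533/512)
[Gauss-Seidel] macro 1: S0 reads c1=2 → after 1×micro: 5; S1 reads c0=5 → after 2×micro: 31/2 ⇒ (c0=5, c1=31/2)
[Gauss-Seidel] macro 2: S0 reads c1=31/2 → after 1×micro: 5; S1 reads c0=5 → after 2×micro: 151/8 ⇒ (c0=5, c1=151/8)
[Gauss-Seidel] macro 3: S0 reads c1=151/8 → after 1×micro: 5; S1 reads c0=5 → after 2×micro: 631/32 ⇒ (c0=5, c1=631/32)
[Gauss-Seidel] macro 4: S0 reads c1=631/32 → after 1×micro: 1; S1 reads c0=1 → after 2×micro: 1015/128 ⇒ (c0=1, c1=1015/128)
[Gauss-Seidel] macro 5: S0 reads c1=1015/128 → after 1×micro: 1; S1 reads c0=1 → after 2×micro: 2551/512 ⇒ (c0=1, c1=2551/512)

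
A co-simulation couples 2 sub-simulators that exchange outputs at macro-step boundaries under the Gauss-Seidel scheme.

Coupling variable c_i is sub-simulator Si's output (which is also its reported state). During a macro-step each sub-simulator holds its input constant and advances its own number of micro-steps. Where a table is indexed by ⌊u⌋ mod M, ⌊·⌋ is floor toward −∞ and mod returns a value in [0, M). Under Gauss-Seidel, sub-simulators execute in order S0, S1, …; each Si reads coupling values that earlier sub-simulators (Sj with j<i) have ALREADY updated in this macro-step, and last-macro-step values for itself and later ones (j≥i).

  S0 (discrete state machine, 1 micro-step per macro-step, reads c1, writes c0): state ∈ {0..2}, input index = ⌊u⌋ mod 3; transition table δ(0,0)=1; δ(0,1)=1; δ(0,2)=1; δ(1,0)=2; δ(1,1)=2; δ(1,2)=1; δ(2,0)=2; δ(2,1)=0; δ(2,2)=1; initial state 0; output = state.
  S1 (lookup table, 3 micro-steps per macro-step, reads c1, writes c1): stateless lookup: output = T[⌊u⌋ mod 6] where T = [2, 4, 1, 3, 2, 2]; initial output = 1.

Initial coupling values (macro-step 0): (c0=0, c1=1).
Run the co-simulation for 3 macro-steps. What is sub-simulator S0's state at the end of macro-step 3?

S0 state at macro-step 3 = 1

macro 1: S0 reads c1=1 → after 1×micro: 1; S1 reads c1=1 → after 3×micro: 4 ⇒ (c0=1, c1=4)
macro 2: S0 reads c1=4 → after 1×micro: 2; S1 reads c1=4 → after 3×micro: 2 ⇒ (c0=2, c1=2)
macro 3: S0 reads c1=2 → after 1×micro: 1; S1 reads c1=2 → after 3×micro: 1 ⇒ (c0=1, c1=1)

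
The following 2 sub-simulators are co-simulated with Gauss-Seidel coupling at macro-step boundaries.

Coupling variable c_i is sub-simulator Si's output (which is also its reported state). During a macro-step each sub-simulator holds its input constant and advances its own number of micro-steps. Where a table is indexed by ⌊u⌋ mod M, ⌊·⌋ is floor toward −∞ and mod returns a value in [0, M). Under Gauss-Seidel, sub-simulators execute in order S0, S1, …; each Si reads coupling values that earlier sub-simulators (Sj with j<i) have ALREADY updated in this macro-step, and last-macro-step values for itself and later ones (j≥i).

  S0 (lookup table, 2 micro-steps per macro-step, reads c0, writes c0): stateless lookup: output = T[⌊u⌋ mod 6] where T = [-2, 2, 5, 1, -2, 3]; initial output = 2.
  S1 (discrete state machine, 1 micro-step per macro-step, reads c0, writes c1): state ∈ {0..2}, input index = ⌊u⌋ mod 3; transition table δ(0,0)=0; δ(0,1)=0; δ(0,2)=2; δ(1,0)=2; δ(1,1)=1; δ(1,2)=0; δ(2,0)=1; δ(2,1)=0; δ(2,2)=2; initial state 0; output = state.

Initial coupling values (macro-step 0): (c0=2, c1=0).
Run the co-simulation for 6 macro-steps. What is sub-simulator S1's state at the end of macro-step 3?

S1 state at macro-step 3 = 1

macro 1: S0 reads c0=2 → after 2×micro: 5; S1 reads c0=5 → after 1×micro: 2 ⇒ (c0=5, c1=2)
macro 2: S0 reads c0=5 → after 2×micro: 3; S1 reads c0=3 → after 1×micro: 1 ⇒ (c0=3, c1=1)
macro 3: S0 reads c0=3 → after 2×micro: 1; S1 reads c0=1 → after 1×micro: 1 ⇒ (c0=1, c1=1)
macro 4: S0 reads c0=1 → after 2×micro: 2; S1 reads c0=2 → after 1×micro: 0 ⇒ (c0=2, c1=0)
macro 5: S0 reads c0=2 → after 2×micro: 5; S1 reads c0=5 → after 1×micro: 2 ⇒ (c0=5, c1=2)
macro 6: S0 reads c0=5 → after 2×micro: 3; S1 reads c0=3 → after 1×micro: 1 ⇒ (c0=3, c1=1)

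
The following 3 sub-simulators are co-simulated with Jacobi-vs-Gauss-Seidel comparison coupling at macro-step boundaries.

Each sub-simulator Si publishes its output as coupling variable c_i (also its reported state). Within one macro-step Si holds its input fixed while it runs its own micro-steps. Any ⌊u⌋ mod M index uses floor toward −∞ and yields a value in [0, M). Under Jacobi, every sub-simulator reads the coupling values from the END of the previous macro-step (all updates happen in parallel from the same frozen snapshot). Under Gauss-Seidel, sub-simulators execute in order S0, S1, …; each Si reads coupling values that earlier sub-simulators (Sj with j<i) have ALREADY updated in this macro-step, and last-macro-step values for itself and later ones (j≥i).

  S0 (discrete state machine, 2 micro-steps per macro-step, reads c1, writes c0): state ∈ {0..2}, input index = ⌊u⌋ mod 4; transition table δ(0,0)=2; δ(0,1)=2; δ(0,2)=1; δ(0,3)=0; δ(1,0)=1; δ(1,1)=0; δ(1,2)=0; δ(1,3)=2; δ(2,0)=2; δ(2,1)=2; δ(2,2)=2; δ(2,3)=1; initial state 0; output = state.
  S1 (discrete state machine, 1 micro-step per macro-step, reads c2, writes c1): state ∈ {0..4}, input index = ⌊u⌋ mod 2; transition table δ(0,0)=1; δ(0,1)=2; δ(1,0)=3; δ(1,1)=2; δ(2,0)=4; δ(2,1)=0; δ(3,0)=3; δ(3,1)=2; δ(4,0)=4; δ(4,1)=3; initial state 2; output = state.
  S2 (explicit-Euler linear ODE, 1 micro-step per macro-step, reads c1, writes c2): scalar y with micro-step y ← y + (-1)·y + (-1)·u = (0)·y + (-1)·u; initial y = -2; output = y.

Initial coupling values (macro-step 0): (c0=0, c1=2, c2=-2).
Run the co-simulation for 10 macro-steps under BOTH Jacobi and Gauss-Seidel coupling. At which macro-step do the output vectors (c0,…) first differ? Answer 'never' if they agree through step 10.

first divergence at macro-step: 1

[Jacobi] macro 1: S0 reads c1=2 → after 2×micro: 0; S1 reads c2=-2 → after 1×micro: 4; S2 reads c1=2 → after 1×micro: -2 ⇒ (c0=0, c1=4, c2=-2)
[Jacobi] macro 2: S0 reads c1=4 → after 2×micro: 2; S1 reads c2=-2 → after 1×micro: 4; S2 reads c1=4 → after 1×micro: -4 ⇒ (c0=2, c1=4, c2=-4)
[Jacobi] macro 3: S0 reads c1=4 → after 2×micro: 2; S1 reads c2=-4 → after 1×micro: 4; S2 reads c1=4 → after 1×micro: -4 ⇒ (c0=2, c1=4, c2=-4)
[Jacobi] macro 4: S0 reads c1=4 → after 2×micro: 2; S1 reads c2=-4 → after 1×micro: 4; S2 reads c1=4 → after 1×micro: -4 ⇒ (c0=2, c1=4, c2=-4)
[Jacobi] macro 5: S0 reads c1=4 → after 2×micro: 2; S1 reads c2=-4 → after 1×micro: 4; S2 reads c1=4 → after 1×micro: -4 ⇒ (c0=2, c1=4, c2=-4)
[Jacobi] macro 6: S0 reads c1=4 → after 2×micro: 2; S1 reads c2=-4 → after 1×micro: 4; S2 reads c1=4 → after 1×micro: -4 ⇒ (c0=2, c1=4, c2=-4)
[Jacobi] macro 7: S0 reads c1=4 → after 2×micro: 2; S1 reads c2=-4 → after 1×micro: 4; S2 reads c1=4 → after 1×micro: -4 ⇒ (c0=2, c1=4, c2=-4)
[Jacobi] macro 8: S0 reads c1=4 → after 2×micro: 2; S1 reads c2=-4 → after 1×micro: 4; S2 reads c1=4 → after 1×micro: -4 ⇒ (c0=2, c1=4, c2=-4)
[Jacobi] macro 9: S0 reads c1=4 → after 2×micro: 2; S1 reads c2=-4 → after 1×micro: 4; S2 reads c1=4 → after 1×micro: -4 ⇒ (c0=2, c1=4, c2=-4)
[Jacobi] macro 10: S0 reads c1=4 → after 2×micro: 2; S1 reads c2=-4 → after 1×micro: 4; S2 reads c1=4 → after 1×micro: -4 ⇒ (c0=2, c1=4, c2=-4)
[Gauss-Seidel] macro 1: S0 reads c1=2 → after 2×micro: 0; S1 reads c2=-2 → after 1×micro: 4; S2 reads c1=4 → after 1×micro: -4 ⇒ (c0=0, c1=4, c2=-4)
[Gauss-Seidel] macro 2: S0 reads c1=4 → after 2×micro: 2; S1 reads c2=-4 → after 1×micro: 4; S2 reads c1=4 → after 1×micro: -4 ⇒ (c0=2, c1=4, c2=-4)
[Gauss-Seidel] macro 3: S0 reads c1=4 → after 2×micro: 2; S1 reads c2=-4 → after 1×micro: 4; S2 reads c1=4 → after 1×micro: -4 ⇒ (c0=2, c1=4, c2=-4)
[Gauss-Seidel] macro 4: S0 reads c1=4 → after 2×micro: 2; S1 reads c2=-4 → after 1×micro: 4; S2 reads c1=4 → after 1×micro: -4 ⇒ (c0=2, c1=4, c2=-4)
[Gauss-Seidel] macro 5: S0 reads c1=4 → after 2×micro: 2; S1 reads c2=-4 → after 1×micro: 4; S2 reads c1=4 → after 1×micro: -4 ⇒ (c0=2, c1=4, c2=-4)
[Gauss-Seidel] macro 6: S0 reads c1=4 → after 2×micro: 2; S1 reads c2=-4 → after 1×micro: 4; S2 reads c1=4 → after 1×micro: -4 ⇒ (c0=2, c1=4, c2=-4)
[Gauss-Seidel] macro 7: S0 reads c1=4 → after 2×micro: 2; S1 reads c2=-4 → after 1×micro: 4; S2 reads c1=4 → after 1×micro: -4 ⇒ (c0=2, c1=4, c2=-4)
[Gauss-Seidel] macro 8: S0 reads c1=4 → after 2×micro: 2; S1 reads c2=-4 → after 1×micro: 4; S2 reads c1=4 → after 1×micro: -4 ⇒ (c0=2, c1=4, c2=-4)
[Gauss-Seidel] macro 9: S0 reads c1=4 → after 2×micro: 2; S1 reads c2=-4 → after 1×micro: 4; S2 reads c1=4 → after 1×micro: -4 ⇒ (c0=2, c1=4, c2=-4)
[Gauss-Seidel] macro 10: S0 reads c1=4 → after 2×micro: 2; S1 reads c2=-4 → after 1×micro: 4; S2 reads c1=4 → after 1×micro: -4 ⇒ (c0=2, c1=4, c2=-4)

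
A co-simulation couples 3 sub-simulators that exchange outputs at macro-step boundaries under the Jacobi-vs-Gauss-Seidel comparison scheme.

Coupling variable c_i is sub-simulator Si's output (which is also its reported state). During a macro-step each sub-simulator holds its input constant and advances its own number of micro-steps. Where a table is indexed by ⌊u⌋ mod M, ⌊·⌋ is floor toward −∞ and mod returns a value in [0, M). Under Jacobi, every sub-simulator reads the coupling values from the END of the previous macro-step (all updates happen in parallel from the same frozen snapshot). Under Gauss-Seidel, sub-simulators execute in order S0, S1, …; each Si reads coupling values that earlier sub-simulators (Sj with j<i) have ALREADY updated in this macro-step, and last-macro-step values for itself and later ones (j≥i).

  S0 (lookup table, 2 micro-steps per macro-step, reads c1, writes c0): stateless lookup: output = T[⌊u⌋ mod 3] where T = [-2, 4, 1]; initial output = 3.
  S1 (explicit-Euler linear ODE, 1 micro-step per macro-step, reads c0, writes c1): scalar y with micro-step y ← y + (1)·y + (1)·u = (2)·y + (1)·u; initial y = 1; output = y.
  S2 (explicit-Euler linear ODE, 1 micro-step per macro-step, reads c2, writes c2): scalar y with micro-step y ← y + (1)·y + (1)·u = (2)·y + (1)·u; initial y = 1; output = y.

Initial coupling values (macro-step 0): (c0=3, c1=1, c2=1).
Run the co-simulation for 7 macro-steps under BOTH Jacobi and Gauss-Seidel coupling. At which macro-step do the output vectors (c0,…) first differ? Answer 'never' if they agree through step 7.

[Jacobi] macro 1: S0 reads c1=1 → after 2×micro: 4; S1 reads c0=3 → after 1×micro: 5; S2 reads c2=1 → after 1×micro: 3 ⇒ (c0=4, c1=5, c2=3)
[Jacobi] macro 2: S0 reads c1=5 → after 2×micro: 1; S1 reads c0=4 → after 1×micro: 14; S2 reads c2=3 → after 1×micro: 9 ⇒ (c0=1, c1=14, c2=9)
[Jacobi] macro 3: S0 reads c1=14 → after 2×micro: 1; S1 reads c0=1 → after 1×micro: 29; S2 reads c2=9 → after 1×micro: 27 ⇒ (c0=1, c1=29, c2=27)
[Jacobi] macro 4: S0 reads c1=29 → after 2×micro: 1; S1 reads c0=1 → after 1×micro: 59; S2 reads c2=27 → after 1×micro: 81 ⇒ (c0=1, c1=59, c2=81)
[Jacobi] macro 5: S0 reads c1=59 → after 2×micro: 1; S1 reads c0=1 → after 1×micro: 119; S2 reads c2=81 → after 1×micro: 243 ⇒ (c0=1, c1=119, c2=243)
[Jacobi] macro 6: S0 reads c1=119 → after 2×micro: 1; S1 reads c0=1 → after 1×micro: 239; S2 reads c2=243 → after 1×micro: 729 ⇒ (c0=1, c1=239, c2=729)
[Jacobi] macro 7: S0 reads c1=239 → after 2×micro: 1; S1 reads c0=1 → after 1×micro: 479; S2 reads c2=729 → after 1×micro: 2187 ⇒ (c0=1, c1=479, c2=2187)
[Gauss-Seidel] macro 1: S0 reads c1=1 → after 2×micro: 4; S1 reads c0=4 → after 1×micro: 6; S2 reads c2=1 → after 1×micro: 3 ⇒ (c0=4, c1=6, c2=3)
[Gauss-Seidel] macro 2: S0 reads c1=6 → after 2×micro: -2; S1 reads c0=-2 → after 1×micro: 10; S2 reads c2=3 → after 1×micro: 9 ⇒ (c0=-2, c1=10, c2=9)
[Gauss-Seidel] macro 3: S0 reads c1=10 → after 2×micro: 4; S1 reads c0=4 → after 1×micro: 24; S2 reads c2=9 → after 1×micro: 27 ⇒ (c0=4, c1=24, c2=27)
[Gauss-Seidel] macro 4: S0 reads c1=24 → after 2×micro: -2; S1 reads c0=-2 → after 1×micro: 46; S2 reads c2=27 → after 1×micro: 81 ⇒ (c0=-2, c1=46, c2=81)
[Gauss-Seidel] macro 5: S0 reads c1=46 → after 2×micro: 4; S1 reads c0=4 → after 1×micro: 96; S2 reads c2=81 → after 1×micro: 243 ⇒ (c0=4, c1=96, c2=243)
[Gauss-Seidel] macro 6: S0 reads c1=96 → after 2×micro: -2; S1 reads c0=-2 → after 1×micro: 190; S2 reads c2=243 → after 1×micro: 729 ⇒ (c0=-2, c1=190, c2=729)
[Gauss-Seidel] macro 7: S0 reads c1=190 → after 2×micro: 4; S1 reads c0=4 → after 1×micro: 384; S2 reads c2=729 → after 1×micro: 2187 ⇒ (c0=4, c1=384, c2=2187)

first divergence at macro-step: 1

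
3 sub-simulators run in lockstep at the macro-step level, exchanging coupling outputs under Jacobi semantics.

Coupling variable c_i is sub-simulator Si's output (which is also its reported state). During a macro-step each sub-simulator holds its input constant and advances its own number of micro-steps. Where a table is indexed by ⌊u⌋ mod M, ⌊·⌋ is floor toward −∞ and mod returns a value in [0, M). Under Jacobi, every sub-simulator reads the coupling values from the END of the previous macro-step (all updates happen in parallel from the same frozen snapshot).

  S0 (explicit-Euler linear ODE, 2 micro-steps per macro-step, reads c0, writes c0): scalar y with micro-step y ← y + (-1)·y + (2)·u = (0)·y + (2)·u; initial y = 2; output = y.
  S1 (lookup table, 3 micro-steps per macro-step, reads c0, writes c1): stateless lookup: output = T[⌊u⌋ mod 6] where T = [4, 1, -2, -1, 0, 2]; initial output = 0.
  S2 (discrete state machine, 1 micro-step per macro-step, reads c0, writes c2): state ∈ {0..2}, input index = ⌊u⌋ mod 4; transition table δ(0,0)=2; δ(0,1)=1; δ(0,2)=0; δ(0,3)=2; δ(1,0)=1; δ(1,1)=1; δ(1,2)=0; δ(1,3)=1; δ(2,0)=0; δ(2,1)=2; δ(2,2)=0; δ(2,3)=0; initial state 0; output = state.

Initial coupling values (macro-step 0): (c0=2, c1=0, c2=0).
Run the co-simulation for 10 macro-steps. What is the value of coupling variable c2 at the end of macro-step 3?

c2 at macro-step 3 = 0

macro 1: S0 reads c0=2 → after 2×micro: 4; S1 reads c0=2 → after 3×micro: -2; S2 reads c0=2 → after 1×micro: 0 ⇒ (c0=4, c1=-2, c2=0)
macro 2: S0 reads c0=4 → after 2×micro: 8; S1 reads c0=4 → after 3×micro: 0; S2 reads c0=4 → after 1×micro: 2 ⇒ (c0=8, c1=0, c2=2)
macro 3: S0 reads c0=8 → after 2×micro: 16; S1 reads c0=8 → after 3×micro: -2; S2 reads c0=8 → after 1×micro: 0 ⇒ (c0=16, c1=-2, c2=0)
macro 4: S0 reads c0=16 → after 2×micro: 32; S1 reads c0=16 → after 3×micro: 0; S2 reads c0=16 → after 1×micro: 2 ⇒ (c0=32, c1=0, c2=2)
macro 5: S0 reads c0=32 → after 2×micro: 64; S1 reads c0=32 → after 3×micro: -2; S2 reads c0=32 → after 1×micro: 0 ⇒ (c0=64, c1=-2, c2=0)
macro 6: S0 reads c0=64 → after 2×micro: 128; S1 reads c0=64 → after 3×micro: 0; S2 reads c0=64 → after 1×micro: 2 ⇒ (c0=128, c1=0, c2=2)
macro 7: S0 reads c0=128 → after 2×micro: 256; S1 reads c0=128 → after 3×micro: -2; S2 reads c0=128 → after 1×micro: 0 ⇒ (c0=256, c1=-2, c2=0)
macro 8: S0 reads c0=256 → after 2×micro: 512; S1 reads c0=256 → after 3×micro: 0; S2 reads c0=256 → after 1×micro: 2 ⇒ (c0=512, c1=0, c2=2)
macro 9: S0 reads c0=512 → after 2×micro: 1024; S1 reads c0=512 → after 3×micro: -2; S2 reads c0=512 → after 1×micro: 0 ⇒ (c0=1024, c1=-2, c2=0)
macro 10: S0 reads c0=1024 → after 2×micro: 2048; S1 reads c0=1024 → after 3×micro: 0; S2 reads c0=1024 → after 1×micro: 2 ⇒ (c0=2048, c1=0, c2=2)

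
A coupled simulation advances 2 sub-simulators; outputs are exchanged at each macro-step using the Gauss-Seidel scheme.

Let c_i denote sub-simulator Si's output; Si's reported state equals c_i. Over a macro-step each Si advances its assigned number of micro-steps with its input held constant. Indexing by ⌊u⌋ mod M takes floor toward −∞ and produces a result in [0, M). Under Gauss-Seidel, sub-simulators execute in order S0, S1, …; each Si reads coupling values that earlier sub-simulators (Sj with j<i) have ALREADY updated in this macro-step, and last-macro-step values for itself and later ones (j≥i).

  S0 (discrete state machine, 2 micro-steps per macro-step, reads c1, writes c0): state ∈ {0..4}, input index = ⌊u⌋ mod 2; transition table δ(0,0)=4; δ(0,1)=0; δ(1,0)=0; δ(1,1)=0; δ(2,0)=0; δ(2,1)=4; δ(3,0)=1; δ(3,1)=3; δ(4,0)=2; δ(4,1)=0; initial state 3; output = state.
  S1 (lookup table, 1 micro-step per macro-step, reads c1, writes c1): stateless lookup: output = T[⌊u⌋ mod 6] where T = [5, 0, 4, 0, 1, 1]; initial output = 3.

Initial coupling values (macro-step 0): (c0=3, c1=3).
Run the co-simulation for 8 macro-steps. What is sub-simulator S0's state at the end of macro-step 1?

S0 state at macro-step 1 = 3

macro 1: S0 reads c1=3 → after 2×micro: 3; S1 reads c1=3 → after 1×micro: 0 ⇒ (c0=3, c1=0)
macro 2: S0 reads c1=0 → after 2×micro: 0; S1 reads c1=0 → after 1×micro: 5 ⇒ (c0=0, c1=5)
macro 3: S0 reads c1=5 → after 2×micro: 0; S1 reads c1=5 → after 1×micro: 1 ⇒ (c0=0, c1=1)
macro 4: S0 reads c1=1 → after 2×micro: 0; S1 reads c1=1 → after 1×micro: 0 ⇒ (c0=0, c1=0)
macro 5: S0 reads c1=0 → after 2×micro: 2; S1 reads c1=0 → after 1×micro: 5 ⇒ (c0=2, c1=5)
macro 6: S0 reads c1=5 → after 2×micro: 0; S1 reads c1=5 → after 1×micro: 1 ⇒ (c0=0, c1=1)
macro 7: S0 reads c1=1 → after 2×micro: 0; S1 reads c1=1 → after 1×micro: 0 ⇒ (c0=0, c1=0)
macro 8: S0 reads c1=0 → after 2×micro: 2; S1 reads c1=0 → after 1×micro: 5 ⇒ (c0=2, c1=5)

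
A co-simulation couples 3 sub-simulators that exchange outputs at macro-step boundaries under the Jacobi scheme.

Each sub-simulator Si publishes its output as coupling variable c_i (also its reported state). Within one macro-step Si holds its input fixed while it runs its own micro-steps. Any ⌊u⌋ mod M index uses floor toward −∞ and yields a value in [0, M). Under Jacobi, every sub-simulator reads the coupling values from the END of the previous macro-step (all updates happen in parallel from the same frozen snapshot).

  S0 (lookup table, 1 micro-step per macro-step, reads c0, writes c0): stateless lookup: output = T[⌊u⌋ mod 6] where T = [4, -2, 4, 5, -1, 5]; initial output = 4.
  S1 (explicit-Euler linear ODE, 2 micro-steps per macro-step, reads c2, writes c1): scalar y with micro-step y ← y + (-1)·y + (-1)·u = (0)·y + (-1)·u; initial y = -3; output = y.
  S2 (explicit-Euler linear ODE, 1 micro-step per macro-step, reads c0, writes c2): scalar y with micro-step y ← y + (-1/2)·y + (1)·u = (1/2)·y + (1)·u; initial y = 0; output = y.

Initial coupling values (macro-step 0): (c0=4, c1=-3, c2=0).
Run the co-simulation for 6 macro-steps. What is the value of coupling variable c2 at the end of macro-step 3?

macro 1: S0 reads c0=4 → after 1×micro: -1; S1 reads c2=0 → after 2×micro: 0; S2 reads c0=4 → after 1×micro: 4 ⇒ (c0=-1, c1=0, c2=4)
macro 2: S0 reads c0=-1 → after 1×micro: 5; S1 reads c2=4 → after 2×micro: -4; S2 reads c0=-1 → after 1×micro: 1 ⇒ (c0=5, c1=-4, c2=1)
macro 3: S0 reads c0=5 → after 1×micro: 5; S1 reads c2=1 → after 2×micro: -1; S2 reads c0=5 → after 1×micro: 11/2 ⇒ (c0=5, c1=-1, c2=11/2)
macro 4: S0 reads c0=5 → after 1×micro: 5; S1 reads c2=11/2 → after 2×micro: -11/2; S2 reads c0=5 → after 1×micro: 31/4 ⇒ (c0=5, c1=-11/2, c2=31/4)
macro 5: S0 reads c0=5 → after 1×micro: 5; S1 reads c2=31/4 → after 2×micro: -31/4; S2 reads c0=5 → after 1×micro: 71/8 ⇒ (c0=5, c1=-31/4, c2=71/8)
macro 6: S0 reads c0=5 → after 1×micro: 5; S1 reads c2=71/8 → after 2×micro: -71/8; S2 reads c0=5 → after 1×micro: 151/16 ⇒ (c0=5, c1=-71/8, c2=151/16)

c2 at macro-step 3 = 11/2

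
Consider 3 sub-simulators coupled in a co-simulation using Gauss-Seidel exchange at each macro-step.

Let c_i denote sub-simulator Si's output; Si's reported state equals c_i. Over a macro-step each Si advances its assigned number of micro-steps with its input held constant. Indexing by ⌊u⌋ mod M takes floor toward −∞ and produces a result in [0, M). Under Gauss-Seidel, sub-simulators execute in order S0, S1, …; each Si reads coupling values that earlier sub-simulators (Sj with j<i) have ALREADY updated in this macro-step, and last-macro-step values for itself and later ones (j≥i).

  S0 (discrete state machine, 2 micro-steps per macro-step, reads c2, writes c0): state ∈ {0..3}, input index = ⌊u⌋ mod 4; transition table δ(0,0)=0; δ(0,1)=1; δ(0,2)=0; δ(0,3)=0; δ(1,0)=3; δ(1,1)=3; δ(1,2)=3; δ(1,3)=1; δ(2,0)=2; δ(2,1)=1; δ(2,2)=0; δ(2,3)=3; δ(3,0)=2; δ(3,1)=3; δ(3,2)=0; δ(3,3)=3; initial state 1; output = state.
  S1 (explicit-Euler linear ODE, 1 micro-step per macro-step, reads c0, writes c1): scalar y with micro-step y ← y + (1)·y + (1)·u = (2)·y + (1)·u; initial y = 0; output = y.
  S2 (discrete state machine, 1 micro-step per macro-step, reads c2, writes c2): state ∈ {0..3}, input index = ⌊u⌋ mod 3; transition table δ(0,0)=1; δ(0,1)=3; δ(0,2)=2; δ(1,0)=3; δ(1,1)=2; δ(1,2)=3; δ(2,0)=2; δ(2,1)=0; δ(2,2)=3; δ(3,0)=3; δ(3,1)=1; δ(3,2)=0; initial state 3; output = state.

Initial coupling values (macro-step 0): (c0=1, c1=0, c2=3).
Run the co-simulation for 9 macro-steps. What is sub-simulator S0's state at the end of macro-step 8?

S0 state at macro-step 8 = 1

macro 1: S0 reads c2=3 → after 2×micro: 1; S1 reads c0=1 → after 1×micro: 1; S2 reads c2=3 → after 1×micro: 3 ⇒ (c0=1, c1=1, c2=3)
macro 2: S0 reads c2=3 → after 2×micro: 1; S1 reads c0=1 → after 1×micro: 3; S2 reads c2=3 → after 1×micro: 3 ⇒ (c0=1, c1=3, c2=3)
macro 3: S0 reads c2=3 → after 2×micro: 1; S1 reads c0=1 → after 1×micro: 7; S2 reads c2=3 → after 1×micro: 3 ⇒ (c0=1, c1=7, c2=3)
macro 4: S0 reads c2=3 → after 2×micro: 1; S1 reads c0=1 → after 1×micro: 15; S2 reads c2=3 → after 1×micro: 3 ⇒ (c0=1, c1=15, c2=3)
macro 5: S0 reads c2=3 → after 2×micro: 1; S1 reads c0=1 → after 1×micro: 31; S2 reads c2=3 → after 1×micro: 3 ⇒ (c0=1, c1=31, c2=3)
macro 6: S0 reads c2=3 → after 2×micro: 1; S1 reads c0=1 → after 1×micro: 63; S2 reads c2=3 → after 1×micro: 3 ⇒ (c0=1, c1=63, c2=3)
macro 7: S0 reads c2=3 → after 2×micro: 1; S1 reads c0=1 → after 1×micro: 127; S2 reads c2=3 → after 1×micro: 3 ⇒ (c0=1, c1=127, c2=3)
macro 8: S0 reads c2=3 → after 2×micro: 1; S1 reads c0=1 → after 1×micro: 255; S2 reads c2=3 → after 1×micro: 3 ⇒ (c0=1, c1=255, c2=3)
macro 9: S0 reads c2=3 → after 2×micro: 1; S1 reads c0=1 → after 1×micro: 511; S2 reads c2=3 → after 1×micro: 3 ⇒ (c0=1, c1=511, c2=3)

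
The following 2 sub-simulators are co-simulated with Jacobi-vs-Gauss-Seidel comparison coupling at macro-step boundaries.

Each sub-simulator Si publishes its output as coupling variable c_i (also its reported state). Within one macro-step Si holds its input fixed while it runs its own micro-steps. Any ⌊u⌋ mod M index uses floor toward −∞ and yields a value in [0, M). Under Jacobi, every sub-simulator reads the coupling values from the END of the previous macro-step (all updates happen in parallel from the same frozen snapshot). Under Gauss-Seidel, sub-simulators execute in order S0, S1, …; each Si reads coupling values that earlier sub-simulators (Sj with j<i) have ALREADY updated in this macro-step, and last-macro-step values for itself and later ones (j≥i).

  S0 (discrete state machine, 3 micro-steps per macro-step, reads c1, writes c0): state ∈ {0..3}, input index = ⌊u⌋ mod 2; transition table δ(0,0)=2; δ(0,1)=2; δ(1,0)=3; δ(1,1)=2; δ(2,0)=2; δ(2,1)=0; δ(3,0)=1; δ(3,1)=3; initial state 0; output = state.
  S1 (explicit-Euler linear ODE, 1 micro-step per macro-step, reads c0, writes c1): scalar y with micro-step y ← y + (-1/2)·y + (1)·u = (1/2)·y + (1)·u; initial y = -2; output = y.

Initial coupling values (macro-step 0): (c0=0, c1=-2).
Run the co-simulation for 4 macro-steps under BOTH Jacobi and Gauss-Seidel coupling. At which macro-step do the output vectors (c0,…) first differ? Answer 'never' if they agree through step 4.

first divergence at macro-step: 1

[Jacobi] macro 1: S0 reads c1=-2 → after 3×micro: 2; S1 reads c0=0 → after 1×micro: -1 ⇒ (c0=2, c1=-1)
[Jacobi] macro 2: S0 reads c1=-1 → after 3×micro: 0; S1 reads c0=2 → after 1×micro: 3/2 ⇒ (c0=0, c1=3/2)
[Jacobi] macro 3: S0 reads c1=3/2 → after 3×micro: 2; S1 reads c0=0 → after 1×micro: 3/4 ⇒ (c0=2, c1=3/4)
[Jacobi] macro 4: S0 reads c1=3/4 → after 3×micro: 2; S1 reads c0=2 → after 1×micro: 19/8 ⇒ (c0=2, c1=19/8)
[Gauss-Seidel] macro 1: S0 reads c1=-2 → after 3×micro: 2; S1 reads c0=2 → after 1×micro: 1 ⇒ (c0=2, c1=1)
[Gauss-Seidel] macro 2: S0 reads c1=1 → after 3×micro: 0; S1 reads c0=0 → after 1×micro: 1/2 ⇒ (c0=0, c1=1/2)
[Gauss-Seidel] macro 3: S0 reads c1=1/2 → after 3×micro: 2; S1 reads c0=2 → after 1×micro: 9/4 ⇒ (c0=2, c1=9/4)
[Gauss-Seidel] macro 4: S0 reads c1=9/4 → after 3×micro: 2; S1 reads c0=2 → after 1×micro: 25/8 ⇒ (c0=2, c1=25/8)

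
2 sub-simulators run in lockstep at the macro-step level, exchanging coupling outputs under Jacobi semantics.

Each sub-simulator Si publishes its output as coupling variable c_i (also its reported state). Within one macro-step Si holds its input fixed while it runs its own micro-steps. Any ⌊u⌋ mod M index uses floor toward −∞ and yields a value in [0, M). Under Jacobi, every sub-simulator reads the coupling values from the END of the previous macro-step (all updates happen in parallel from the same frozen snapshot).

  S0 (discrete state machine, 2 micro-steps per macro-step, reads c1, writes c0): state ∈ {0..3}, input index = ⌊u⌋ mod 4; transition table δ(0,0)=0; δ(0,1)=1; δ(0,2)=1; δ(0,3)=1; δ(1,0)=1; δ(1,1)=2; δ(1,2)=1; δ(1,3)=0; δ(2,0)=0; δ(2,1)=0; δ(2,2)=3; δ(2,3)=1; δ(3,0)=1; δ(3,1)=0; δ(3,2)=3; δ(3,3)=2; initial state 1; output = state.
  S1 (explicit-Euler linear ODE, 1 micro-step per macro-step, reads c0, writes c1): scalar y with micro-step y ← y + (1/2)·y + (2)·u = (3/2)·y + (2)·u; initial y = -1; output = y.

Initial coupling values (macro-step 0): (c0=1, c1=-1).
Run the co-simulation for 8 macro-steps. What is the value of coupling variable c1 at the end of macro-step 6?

macro 1: S0 reads c1=-1 → after 2×micro: 1; S1 reads c0=1 → after 1×micro: 1/2 ⇒ (c0=1, c1=1/2)
macro 2: S0 reads c1=1/2 → after 2×micro: 1; S1 reads c0=1 → after 1×micro: 11/4 ⇒ (c0=1, c1=11/4)
macro 3: S0 reads c1=11/4 → after 2×micro: 1; S1 reads c0=1 → after 1×micro: 49/8 ⇒ (c0=1, c1=49/8)
macro 4: S0 reads c1=49/8 → after 2×micro: 1; S1 reads c0=1 → after 1×micro: 179/16 ⇒ (c0=1, c1=179/16)
macro 5: S0 reads c1=179/16 → after 2×micro: 1; S1 reads c0=1 → after 1×micro: 601/32 ⇒ (c0=1, c1=601/32)
macro 6: S0 reads c1=601/32 → after 2×micro: 1; S1 reads c0=1 → after 1×micro: 1931/64 ⇒ (c0=1, c1=1931/64)
macro 7: S0 reads c1=1931/64 → after 2×micro: 1; S1 reads c0=1 → after 1×micro: 6049/128 ⇒ (c0=1, c1=6049/128)
macro 8: S0 reads c1=6049/128 → after 2×micro: 1; S1 reads c0=1 → after 1×micro: 18659/256 ⇒ (c0=1, c1=18659/256)

c1 at macro-step 6 = 1931/64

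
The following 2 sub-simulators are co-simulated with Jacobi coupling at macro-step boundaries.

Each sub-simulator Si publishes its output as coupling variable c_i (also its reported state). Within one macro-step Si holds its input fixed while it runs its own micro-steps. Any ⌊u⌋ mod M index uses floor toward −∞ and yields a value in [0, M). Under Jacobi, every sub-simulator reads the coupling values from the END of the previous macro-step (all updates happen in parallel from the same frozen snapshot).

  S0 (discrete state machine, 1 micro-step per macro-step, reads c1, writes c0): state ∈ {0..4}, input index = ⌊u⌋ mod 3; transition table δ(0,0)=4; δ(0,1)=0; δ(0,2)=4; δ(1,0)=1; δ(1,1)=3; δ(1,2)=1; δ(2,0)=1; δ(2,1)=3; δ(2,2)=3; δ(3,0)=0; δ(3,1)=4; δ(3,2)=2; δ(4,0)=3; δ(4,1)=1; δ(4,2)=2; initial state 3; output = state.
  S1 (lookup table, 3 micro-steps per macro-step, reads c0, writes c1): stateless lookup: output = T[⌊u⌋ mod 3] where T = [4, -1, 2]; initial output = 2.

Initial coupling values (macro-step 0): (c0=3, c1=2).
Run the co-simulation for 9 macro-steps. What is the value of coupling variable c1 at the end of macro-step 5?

macro 1: S0 reads c1=2 → after 1×micro: 2; S1 reads c0=3 → after 3×micro: 4 ⇒ (c0=2, c1=4)
macro 2: S0 reads c1=4 → after 1×micro: 3; S1 reads c0=2 → after 3×micro: 2 ⇒ (c0=3, c1=2)
macro 3: S0 reads c1=2 → after 1×micro: 2; S1 reads c0=3 → after 3×micro: 4 ⇒ (c0=2, c1=4)
macro 4: S0 reads c1=4 → after 1×micro: 3; S1 reads c0=2 → after 3×micro: 2 ⇒ (c0=3, c1=2)
macro 5: S0 reads c1=2 → after 1×micro: 2; S1 reads c0=3 → after 3×micro: 4 ⇒ (c0=2, c1=4)
macro 6: S0 reads c1=4 → after 1×micro: 3; S1 reads c0=2 → after 3×micro: 2 ⇒ (c0=3, c1=2)
macro 7: S0 reads c1=2 → after 1×micro: 2; S1 reads c0=3 → after 3×micro: 4 ⇒ (c0=2, c1=4)
macro 8: S0 reads c1=4 → after 1×micro: 3; S1 reads c0=2 → after 3×micro: 2 ⇒ (c0=3, c1=2)
macro 9: S0 reads c1=2 → after 1×micro: 2; S1 reads c0=3 → after 3×micro: 4 ⇒ (c0=2, c1=4)

c1 at macro-step 5 = 4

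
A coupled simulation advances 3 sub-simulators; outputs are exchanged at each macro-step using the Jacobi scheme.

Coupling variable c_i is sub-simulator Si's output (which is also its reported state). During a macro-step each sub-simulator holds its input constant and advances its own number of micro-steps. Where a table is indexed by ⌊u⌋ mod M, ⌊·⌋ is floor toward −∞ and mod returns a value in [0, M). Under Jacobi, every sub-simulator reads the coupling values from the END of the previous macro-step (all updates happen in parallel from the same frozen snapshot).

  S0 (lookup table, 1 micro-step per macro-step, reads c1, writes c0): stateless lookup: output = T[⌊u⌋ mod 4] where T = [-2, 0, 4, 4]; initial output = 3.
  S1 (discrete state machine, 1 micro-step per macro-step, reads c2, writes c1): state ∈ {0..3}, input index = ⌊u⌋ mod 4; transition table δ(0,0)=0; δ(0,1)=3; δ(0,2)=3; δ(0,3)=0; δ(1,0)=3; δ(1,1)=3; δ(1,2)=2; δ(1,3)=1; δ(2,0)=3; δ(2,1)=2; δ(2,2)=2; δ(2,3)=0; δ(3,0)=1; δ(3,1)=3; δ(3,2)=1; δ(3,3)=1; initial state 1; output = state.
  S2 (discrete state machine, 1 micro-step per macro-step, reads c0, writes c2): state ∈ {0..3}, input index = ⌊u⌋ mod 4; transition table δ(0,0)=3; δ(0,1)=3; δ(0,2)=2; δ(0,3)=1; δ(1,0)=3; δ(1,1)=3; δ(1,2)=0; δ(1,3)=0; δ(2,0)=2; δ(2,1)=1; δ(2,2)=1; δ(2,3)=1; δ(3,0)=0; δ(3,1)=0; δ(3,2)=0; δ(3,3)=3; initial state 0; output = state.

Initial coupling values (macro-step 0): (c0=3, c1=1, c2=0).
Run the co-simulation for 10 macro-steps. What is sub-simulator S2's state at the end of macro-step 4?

S2 state at macro-step 4 = 3

macro 1: S0 reads c1=1 → after 1×micro: 0; S1 reads c2=0 → after 1×micro: 3; S2 reads c0=3 → after 1×micro: 1 ⇒ (c0=0, c1=3, c2=1)
macro 2: S0 reads c1=3 → after 1×micro: 4; S1 reads c2=1 → after 1×micro: 3; S2 reads c0=0 → after 1×micro: 3 ⇒ (c0=4, c1=3, c2=3)
macro 3: S0 reads c1=3 → after 1×micro: 4; S1 reads c2=3 → after 1×micro: 1; S2 reads c0=4 → after 1×micro: 0 ⇒ (c0=4, c1=1, c2=0)
macro 4: S0 reads c1=1 → after 1×micro: 0; S1 reads c2=0 → after 1×micro: 3; S2 reads c0=4 → after 1×micro: 3 ⇒ (c0=0, c1=3, c2=3)
macro 5: S0 reads c1=3 → after 1×micro: 4; S1 reads c2=3 → after 1×micro: 1; S2 reads c0=0 → after 1×micro: 0 ⇒ (c0=4, c1=1, c2=0)
macro 6: S0 reads c1=1 → after 1×micro: 0; S1 reads c2=0 → after 1×micro: 3; S2 reads c0=4 → after 1×micro: 3 ⇒ (c0=0, c1=3, c2=3)
macro 7: S0 reads c1=3 → after 1×micro: 4; S1 reads c2=3 → after 1×micro: 1; S2 reads c0=0 → after 1×micro: 0 ⇒ (c0=4, c1=1, c2=0)
macro 8: S0 reads c1=1 → after 1×micro: 0; S1 reads c2=0 → after 1×micro: 3; S2 reads c0=4 → after 1×micro: 3 ⇒ (c0=0, c1=3, c2=3)
macro 9: S0 reads c1=3 → after 1×micro: 4; S1 reads c2=3 → after 1×micro: 1; S2 reads c0=0 → after 1×micro: 0 ⇒ (c0=4, c1=1, c2=0)
macro 10: S0 reads c1=1 → after 1×micro: 0; S1 reads c2=0 → after 1×micro: 3; S2 reads c0=4 → after 1×micro: 3 ⇒ (c0=0, c1=3, c2=3)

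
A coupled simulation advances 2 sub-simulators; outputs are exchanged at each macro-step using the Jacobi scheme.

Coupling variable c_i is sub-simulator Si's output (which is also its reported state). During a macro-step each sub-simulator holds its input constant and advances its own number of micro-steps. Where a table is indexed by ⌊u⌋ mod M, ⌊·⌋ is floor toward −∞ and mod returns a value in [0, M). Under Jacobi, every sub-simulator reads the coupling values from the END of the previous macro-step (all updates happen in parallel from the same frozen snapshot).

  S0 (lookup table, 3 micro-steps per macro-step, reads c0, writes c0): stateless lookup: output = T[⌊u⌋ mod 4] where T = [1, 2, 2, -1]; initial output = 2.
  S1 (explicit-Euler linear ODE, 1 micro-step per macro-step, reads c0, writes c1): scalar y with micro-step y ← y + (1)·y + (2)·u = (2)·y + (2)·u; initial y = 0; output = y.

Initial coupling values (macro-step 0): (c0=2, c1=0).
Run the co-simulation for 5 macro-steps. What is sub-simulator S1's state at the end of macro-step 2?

macro 1: S0 reads c0=2 → after 3×micro: 2; S1 reads c0=2 → after 1×micro: 4 ⇒ (c0=2, c1=4)
macro 2: S0 reads c0=2 → after 3×micro: 2; S1 reads c0=2 → after 1×micro: 12 ⇒ (c0=2, c1=12)
macro 3: S0 reads c0=2 → after 3×micro: 2; S1 reads c0=2 → after 1×micro: 28 ⇒ (c0=2, c1=28)
macro 4: S0 reads c0=2 → after 3×micro: 2; S1 reads c0=2 → after 1×micro: 60 ⇒ (c0=2, c1=60)
macro 5: S0 reads c0=2 → after 3×micro: 2; S1 reads c0=2 → after 1×micro: 124 ⇒ (c0=2, c1=124)

S1 state at macro-step 2 = 12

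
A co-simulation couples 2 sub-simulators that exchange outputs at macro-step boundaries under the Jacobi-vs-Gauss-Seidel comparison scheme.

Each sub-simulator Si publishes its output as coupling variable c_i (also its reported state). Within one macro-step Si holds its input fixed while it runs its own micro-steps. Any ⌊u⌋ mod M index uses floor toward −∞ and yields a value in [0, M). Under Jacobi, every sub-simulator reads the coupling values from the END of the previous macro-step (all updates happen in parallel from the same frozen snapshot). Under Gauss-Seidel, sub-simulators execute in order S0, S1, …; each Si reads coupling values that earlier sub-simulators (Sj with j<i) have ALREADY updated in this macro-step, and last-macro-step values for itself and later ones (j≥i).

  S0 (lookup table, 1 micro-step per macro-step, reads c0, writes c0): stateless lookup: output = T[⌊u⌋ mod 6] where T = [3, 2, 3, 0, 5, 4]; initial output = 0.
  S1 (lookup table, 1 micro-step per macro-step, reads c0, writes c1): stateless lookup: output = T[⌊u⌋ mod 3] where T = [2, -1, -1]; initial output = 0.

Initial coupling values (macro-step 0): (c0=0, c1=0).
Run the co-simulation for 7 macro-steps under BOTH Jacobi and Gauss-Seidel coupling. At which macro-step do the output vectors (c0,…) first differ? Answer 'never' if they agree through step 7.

first divergence at macro-step: never

[Jacobi] macro 1: S0 reads c0=0 → after 1×micro: 3; S1 reads c0=0 → after 1×micro: 2 ⇒ (c0=3, c1=2)
[Jacobi] macro 2: S0 reads c0=3 → after 1×micro: 0; S1 reads c0=3 → after 1×micro: 2 ⇒ (c0=0, c1=2)
[Jacobi] macro 3: S0 reads c0=0 → after 1×micro: 3; S1 reads c0=0 → after 1×micro: 2 ⇒ (c0=3, c1=2)
[Jacobi] macro 4: S0 reads c0=3 → after 1×micro: 0; S1 reads c0=3 → after 1×micro: 2 ⇒ (c0=0, c1=2)
[Jacobi] macro 5: S0 reads c0=0 → after 1×micro: 3; S1 reads c0=0 → after 1×micro: 2 ⇒ (c0=3, c1=2)
[Jacobi] macro 6: S0 reads c0=3 → after 1×micro: 0; S1 reads c0=3 → after 1×micro: 2 ⇒ (c0=0, c1=2)
[Jacobi] macro 7: S0 reads c0=0 → after 1×micro: 3; S1 reads c0=0 → after 1×micro: 2 ⇒ (c0=3, c1=2)
[Gauss-Seidel] macro 1: S0 reads c0=0 → after 1×micro: 3; S1 reads c0=3 → after 1×micro: 2 ⇒ (c0=3, c1=2)
[Gauss-Seidel] macro 2: S0 reads c0=3 → after 1×micro: 0; S1 reads c0=0 → after 1×micro: 2 ⇒ (c0=0, c1=2)
[Gauss-Seidel] macro 3: S0 reads c0=0 → after 1×micro: 3; S1 reads c0=3 → after 1×micro: 2 ⇒ (c0=3, c1=2)
[Gauss-Seidel] macro 4: S0 reads c0=3 → after 1×micro: 0; S1 reads c0=0 → after 1×micro: 2 ⇒ (c0=0, c1=2)
[Gauss-Seidel] macro 5: S0 reads c0=0 → after 1×micro: 3; S1 reads c0=3 → after 1×micro: 2 ⇒ (c0=3, c1=2)
[Gauss-Seidel] macro 6: S0 reads c0=3 → after 1×micro: 0; S1 reads c0=0 → after 1×micro: 2 ⇒ (c0=0, c1=2)
[Gauss-Seidel] macro 7: S0 reads c0=0 → after 1×micro: 3; S1 reads c0=3 → after 1×micro: 2 ⇒ (c0=3, c1=2)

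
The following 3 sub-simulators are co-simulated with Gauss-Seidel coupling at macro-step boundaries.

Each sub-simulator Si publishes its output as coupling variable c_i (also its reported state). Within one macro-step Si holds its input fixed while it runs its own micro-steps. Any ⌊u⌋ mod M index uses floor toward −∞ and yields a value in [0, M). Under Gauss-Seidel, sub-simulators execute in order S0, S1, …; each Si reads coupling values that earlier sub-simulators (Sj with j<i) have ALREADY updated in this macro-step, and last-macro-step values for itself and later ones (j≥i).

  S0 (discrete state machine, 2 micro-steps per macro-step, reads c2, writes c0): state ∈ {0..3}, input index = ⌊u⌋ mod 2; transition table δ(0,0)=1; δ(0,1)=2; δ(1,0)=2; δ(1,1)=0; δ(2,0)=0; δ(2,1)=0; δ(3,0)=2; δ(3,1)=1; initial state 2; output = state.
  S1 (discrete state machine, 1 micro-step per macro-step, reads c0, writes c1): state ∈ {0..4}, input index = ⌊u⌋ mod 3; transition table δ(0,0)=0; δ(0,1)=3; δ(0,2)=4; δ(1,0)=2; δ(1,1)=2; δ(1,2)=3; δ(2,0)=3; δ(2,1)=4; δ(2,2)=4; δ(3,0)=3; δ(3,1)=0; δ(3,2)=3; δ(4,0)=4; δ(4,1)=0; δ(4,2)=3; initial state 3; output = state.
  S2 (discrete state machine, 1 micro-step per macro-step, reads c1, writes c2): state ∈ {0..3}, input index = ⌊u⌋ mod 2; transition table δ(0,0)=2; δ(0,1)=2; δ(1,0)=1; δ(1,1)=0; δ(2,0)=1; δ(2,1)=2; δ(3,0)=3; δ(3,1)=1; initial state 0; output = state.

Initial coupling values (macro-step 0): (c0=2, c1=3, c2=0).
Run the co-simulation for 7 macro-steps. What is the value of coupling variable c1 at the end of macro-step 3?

macro 1: S0 reads c2=0 → after 2×micro: 1; S1 reads c0=1 → after 1×micro: 0; S2 reads c1=0 → after 1×micro: 2 ⇒ (c0=1, c1=0, c2=2)
macro 2: S0 reads c2=2 → after 2×micro: 0; S1 reads c0=0 → after 1×micro: 0; S2 reads c1=0 → after 1×micro: 1 ⇒ (c0=0, c1=0, c2=1)
macro 3: S0 reads c2=1 → after 2×micro: 0; S1 reads c0=0 → after 1×micro: 0; S2 reads c1=0 → after 1×micro: 1 ⇒ (c0=0, c1=0, c2=1)
macro 4: S0 reads c2=1 → after 2×micro: 0; S1 reads c0=0 → after 1×micro: 0; S2 reads c1=0 → after 1×micro: 1 ⇒ (c0=0, c1=0, c2=1)
macro 5: S0 reads c2=1 → after 2×micro: 0; S1 reads c0=0 → after 1×micro: 0; S2 reads c1=0 → after 1×micro: 1 ⇒ (c0=0, c1=0, c2=1)
macro 6: S0 reads c2=1 → after 2×micro: 0; S1 reads c0=0 → after 1×micro: 0; S2 reads c1=0 → after 1×micro: 1 ⇒ (c0=0, c1=0, c2=1)
macro 7: S0 reads c2=1 → after 2×micro: 0; S1 reads c0=0 → after 1×micro: 0; S2 reads c1=0 → after 1×micro: 1 ⇒ (c0=0, c1=0, c2=1)

c1 at macro-step 3 = 0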